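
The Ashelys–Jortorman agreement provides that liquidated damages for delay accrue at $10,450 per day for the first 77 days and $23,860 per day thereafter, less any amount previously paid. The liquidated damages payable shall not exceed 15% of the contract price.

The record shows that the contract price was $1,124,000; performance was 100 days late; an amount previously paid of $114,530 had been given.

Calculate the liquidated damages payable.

First 77 days: 77 × $10,450 = $804,650
Remaining days: (100 − 77) × $23,860 = $548,780
Accrued per-day damages: $804,650 + $548,780 = $1,353,430
Less amount previously paid: $1,353,430 − $114,530 = $1,238,900
Cap: 15% of $1,124,000 = $168,600
Cap at $168,600: $1,238,900 exceeds the cap → $168,600

$168,600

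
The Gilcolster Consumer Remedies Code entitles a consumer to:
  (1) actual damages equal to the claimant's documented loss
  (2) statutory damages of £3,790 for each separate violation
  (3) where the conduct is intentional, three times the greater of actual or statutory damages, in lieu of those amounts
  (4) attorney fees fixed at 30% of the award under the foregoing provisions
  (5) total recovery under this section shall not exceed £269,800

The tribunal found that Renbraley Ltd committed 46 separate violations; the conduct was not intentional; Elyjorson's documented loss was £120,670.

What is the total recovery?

£269,800

Statutory damages: 46 × £3,790 = £174,340
Conduct not intentional: the in-lieu enhancement does not apply.
Actual plus statutory damages: £120,670 + £174,340 = £295,010
Attorney fees: 30% of £295,010 = £88,503
Total before cap: £295,010 + £88,503 = £383,513
Cap at £269,800: £383,513 exceeds the cap → £269,800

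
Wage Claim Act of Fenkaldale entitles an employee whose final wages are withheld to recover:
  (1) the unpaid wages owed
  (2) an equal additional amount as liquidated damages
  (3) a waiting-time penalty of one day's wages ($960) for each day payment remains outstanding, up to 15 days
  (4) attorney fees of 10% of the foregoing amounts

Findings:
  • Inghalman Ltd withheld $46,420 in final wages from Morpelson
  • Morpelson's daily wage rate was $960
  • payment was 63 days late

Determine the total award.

Liquidated damages (equal amount): $46,420
Penalty days: min(63, 15) = 15
Waiting-time penalty: 15 × $960 = $14,400
Subtotal: $46,420 + $46,420 + $14,400 = $107,240
Attorney fees: 10% of $107,240 = $10,724
Total award: $107,240 + $10,724 = $117,964

$117,964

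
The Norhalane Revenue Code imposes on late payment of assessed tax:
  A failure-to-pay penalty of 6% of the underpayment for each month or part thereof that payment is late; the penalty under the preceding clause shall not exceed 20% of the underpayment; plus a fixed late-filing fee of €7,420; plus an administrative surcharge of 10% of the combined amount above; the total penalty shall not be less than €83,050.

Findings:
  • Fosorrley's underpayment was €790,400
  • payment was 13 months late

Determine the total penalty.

Accrued rate: 6% × 13 = 78%, capped at 20% → 20%
Failure-to-pay penalty: 20% of €790,400 = €158,080
Penalty before surcharge: €158,080 + €7,420 = €165,500
Administrative surcharge: 10% of €165,500 = €16,550
Total penalty: €165,500 + €16,550 = €182,050
Minimum €83,050: €182,050 meets the minimum, no increase.

€182,050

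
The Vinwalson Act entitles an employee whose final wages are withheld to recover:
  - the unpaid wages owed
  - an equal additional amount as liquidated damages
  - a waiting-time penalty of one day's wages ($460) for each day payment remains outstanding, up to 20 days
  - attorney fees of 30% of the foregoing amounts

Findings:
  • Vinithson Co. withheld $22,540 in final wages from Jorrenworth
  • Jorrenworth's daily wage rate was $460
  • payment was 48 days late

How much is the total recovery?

Liquidated damages (equal amount): $22,540
Penalty days: min(48, 20) = 20
Waiting-time penalty: 20 × $460 = $9,200
Subtotal: $22,540 + $22,540 + $9,200 = $54,280
Attorney fees: 30% of $54,280 = $16,284
Total award: $54,280 + $16,284 = $70,564

$70,564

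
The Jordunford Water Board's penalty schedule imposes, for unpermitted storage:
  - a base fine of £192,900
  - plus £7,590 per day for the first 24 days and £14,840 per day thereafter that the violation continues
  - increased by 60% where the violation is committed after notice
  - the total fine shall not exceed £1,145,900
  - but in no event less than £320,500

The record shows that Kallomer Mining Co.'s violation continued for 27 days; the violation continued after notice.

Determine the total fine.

£671,328

First 24 days: 24 × £7,590 = £182,160
Remaining days: (27 − 24) × £14,840 = £44,520
Per-day component: £182,160 + £44,520 = £226,680
Base plus per-day: £192,900 + £226,680 = £419,580
Enhancement: 60% of £419,580 = £251,748
Enhanced fine: £419,580 + £251,748 = £671,328
Cap at £1,145,900: £671,328 is within the cap, no reduction.
Minimum £320,500: £671,328 meets the minimum, no increase.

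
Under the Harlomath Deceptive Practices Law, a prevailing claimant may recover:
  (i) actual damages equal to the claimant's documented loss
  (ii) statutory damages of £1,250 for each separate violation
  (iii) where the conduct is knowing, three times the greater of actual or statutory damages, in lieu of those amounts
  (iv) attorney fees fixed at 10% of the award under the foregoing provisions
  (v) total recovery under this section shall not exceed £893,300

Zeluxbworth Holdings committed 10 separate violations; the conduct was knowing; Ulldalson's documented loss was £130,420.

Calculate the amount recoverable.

£430,386

Statutory damages: 10 × £1,250 = £12,500
Greater of actual damages (£130,420) or statutory damages (£12,500): £130,420
Trebled: 3 × £130,420 = £391,260
Attorney fees: 10% of £391,260 = £39,126
Total before cap: £391,260 + £39,126 = £430,386
Cap at £893,300: £430,386 is within the cap, no reduction.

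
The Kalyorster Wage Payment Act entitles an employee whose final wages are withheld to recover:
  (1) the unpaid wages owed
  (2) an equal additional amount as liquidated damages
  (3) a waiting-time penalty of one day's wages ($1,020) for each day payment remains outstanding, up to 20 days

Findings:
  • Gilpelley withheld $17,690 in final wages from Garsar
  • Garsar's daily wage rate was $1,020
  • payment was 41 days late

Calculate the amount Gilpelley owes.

$55,780

Liquidated damages (equal amount): $17,690
Penalty days: min(41, 20) = 20
Waiting-time penalty: 20 × $1,020 = $20,400
Total award: $17,690 + $17,690 + $20,400 = $55,780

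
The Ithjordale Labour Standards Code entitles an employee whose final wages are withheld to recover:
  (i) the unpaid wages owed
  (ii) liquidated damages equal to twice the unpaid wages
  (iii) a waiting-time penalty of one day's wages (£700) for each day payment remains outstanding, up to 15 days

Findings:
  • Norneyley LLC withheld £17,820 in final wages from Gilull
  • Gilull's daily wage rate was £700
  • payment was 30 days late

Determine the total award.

Doubled: 2 × £17,820 = £35,640
Penalty days: min(30, 15) = 15
Waiting-time penalty: 15 × £700 = £10,500
Total award: £17,820 + £35,640 + £10,500 = £63,960

£63,960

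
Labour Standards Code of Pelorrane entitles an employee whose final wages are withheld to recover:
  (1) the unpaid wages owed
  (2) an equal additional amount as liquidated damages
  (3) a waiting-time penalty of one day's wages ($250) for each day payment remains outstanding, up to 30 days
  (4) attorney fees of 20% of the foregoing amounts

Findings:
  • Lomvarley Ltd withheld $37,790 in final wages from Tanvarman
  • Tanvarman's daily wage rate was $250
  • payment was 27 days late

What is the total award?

$98,796

Liquidated damages (equal amount): $37,790
Penalty days: min(27, 30) = 27
Waiting-time penalty: 27 × $250 = $6,750
Subtotal: $37,790 + $37,790 + $6,750 = $82,330
Attorney fees: 20% of $82,330 = $16,466
Total award: $82,330 + $16,466 = $98,796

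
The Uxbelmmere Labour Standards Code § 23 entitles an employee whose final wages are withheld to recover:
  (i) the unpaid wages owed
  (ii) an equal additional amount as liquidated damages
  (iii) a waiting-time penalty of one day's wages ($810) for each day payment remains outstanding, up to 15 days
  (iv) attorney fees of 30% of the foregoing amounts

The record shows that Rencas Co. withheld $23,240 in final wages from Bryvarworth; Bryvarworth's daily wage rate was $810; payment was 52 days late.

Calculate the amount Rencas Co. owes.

$76,219

Liquidated damages (equal amount): $23,240
Penalty days: min(52, 15) = 15
Waiting-time penalty: 15 × $810 = $12,150
Subtotal: $23,240 + $23,240 + $12,150 = $58,630
Attorney fees: 30% of $58,630 = $17,589
Total award: $58,630 + $17,589 = $76,219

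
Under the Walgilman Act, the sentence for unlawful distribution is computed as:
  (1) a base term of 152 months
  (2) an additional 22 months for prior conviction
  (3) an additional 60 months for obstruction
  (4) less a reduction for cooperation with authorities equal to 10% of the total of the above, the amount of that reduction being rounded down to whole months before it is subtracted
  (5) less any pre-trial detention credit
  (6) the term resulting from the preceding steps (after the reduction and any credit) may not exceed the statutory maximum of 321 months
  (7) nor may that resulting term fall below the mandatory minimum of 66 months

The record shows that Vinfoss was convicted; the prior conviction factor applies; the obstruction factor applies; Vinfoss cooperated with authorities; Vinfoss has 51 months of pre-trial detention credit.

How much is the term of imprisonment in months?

Prior conviction enhancement: +22 months
Obstruction enhancement: +60 months
Adjusted term: 152 months + 22 months + 60 months = 234 months
Cooperation with authorities reduction: 10% of 234 months = 23 months (rounded down)
After reduction: 234 − 23 = 211 months
Less pre-trial detention credit: 211 months − 51 months = 160 months
Cap at 321 months: 160 months is within the cap, no reduction.
Minimum 66 months: 160 months meets the minimum, no increase.

160 months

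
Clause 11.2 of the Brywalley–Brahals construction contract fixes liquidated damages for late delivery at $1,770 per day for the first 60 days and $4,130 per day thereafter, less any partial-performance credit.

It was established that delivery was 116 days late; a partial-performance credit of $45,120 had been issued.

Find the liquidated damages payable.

First 60 days: 60 × $1,770 = $106,200
Remaining days: (116 − 60) × $4,130 = $231,280
Accrued per-day damages: $106,200 + $231,280 = $337,480
Less partial-performance credit: $337,480 − $45,120 = $292,360

$292,360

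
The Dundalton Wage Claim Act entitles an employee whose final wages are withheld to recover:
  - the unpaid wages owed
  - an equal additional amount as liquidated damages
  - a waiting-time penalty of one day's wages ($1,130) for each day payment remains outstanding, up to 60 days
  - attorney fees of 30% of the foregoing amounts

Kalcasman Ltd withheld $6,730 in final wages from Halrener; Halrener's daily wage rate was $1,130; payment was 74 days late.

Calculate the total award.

$105,638

Liquidated damages (equal amount): $6,730
Penalty days: min(74, 60) = 60
Waiting-time penalty: 60 × $1,130 = $67,800
Subtotal: $6,730 + $6,730 + $67,800 = $81,260
Attorney fees: 30% of $81,260 = $24,378
Total award: $81,260 + $24,378 = $105,638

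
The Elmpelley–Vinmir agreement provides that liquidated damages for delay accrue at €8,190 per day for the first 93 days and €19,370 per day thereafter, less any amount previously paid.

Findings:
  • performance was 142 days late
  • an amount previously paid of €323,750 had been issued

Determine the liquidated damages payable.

€1,387,050

First 93 days: 93 × €8,190 = €761,670
Remaining days: (142 − 93) × €19,370 = €949,130
Accrued per-day damages: €761,670 + €949,130 = €1,710,800
Less amount previously paid: €1,710,800 − €323,750 = €1,387,050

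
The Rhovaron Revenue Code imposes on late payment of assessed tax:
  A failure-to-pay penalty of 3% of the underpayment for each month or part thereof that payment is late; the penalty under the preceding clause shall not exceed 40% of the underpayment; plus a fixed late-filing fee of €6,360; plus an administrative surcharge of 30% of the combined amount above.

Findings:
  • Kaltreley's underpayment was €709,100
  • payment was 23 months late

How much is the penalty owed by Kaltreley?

Accrued rate: 3% × 23 = 69%, capped at 40% → 40%
Failure-to-pay penalty: 40% of €709,100 = €283,640
Penalty before surcharge: €283,640 + €6,360 = €290,000
Administrative surcharge: 30% of €290,000 = €87,000
Total penalty: €290,000 + €87,000 = €377,000

€377,000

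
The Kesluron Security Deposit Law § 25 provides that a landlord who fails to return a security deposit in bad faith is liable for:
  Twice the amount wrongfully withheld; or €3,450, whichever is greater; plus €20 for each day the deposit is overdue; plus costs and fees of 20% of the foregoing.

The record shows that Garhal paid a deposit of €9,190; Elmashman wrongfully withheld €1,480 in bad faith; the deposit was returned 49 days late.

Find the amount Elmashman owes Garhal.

Doubled: 2 × €1,480 = €2,960
Minimum €3,450: €2,960 is below the minimum → €3,450
Late-return penalty: 49 × €20 = €980
Damages plus late penalty: €3,450 + €980 = €4,430
Costs and fees: 20% of €4,430 = €886
Total recovery: €4,430 + €886 = €5,316

Recovery: €5,316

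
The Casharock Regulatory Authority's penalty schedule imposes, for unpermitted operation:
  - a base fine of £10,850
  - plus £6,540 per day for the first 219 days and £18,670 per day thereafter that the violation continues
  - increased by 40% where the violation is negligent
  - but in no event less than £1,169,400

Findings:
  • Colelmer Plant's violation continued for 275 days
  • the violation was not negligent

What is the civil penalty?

First 219 days: 219 × £6,540 = £1,432,260
Remaining days: (275 − 219) × £18,670 = £1,045,520
Per-day component: £1,432,260 + £1,045,520 = £2,477,780
Base plus per-day: £10,850 + £2,477,780 = £2,488,630
The violation was not negligent: no 40% increase.
Minimum £1,169,400: £2,488,630 meets the minimum, no increase.

£2,488,630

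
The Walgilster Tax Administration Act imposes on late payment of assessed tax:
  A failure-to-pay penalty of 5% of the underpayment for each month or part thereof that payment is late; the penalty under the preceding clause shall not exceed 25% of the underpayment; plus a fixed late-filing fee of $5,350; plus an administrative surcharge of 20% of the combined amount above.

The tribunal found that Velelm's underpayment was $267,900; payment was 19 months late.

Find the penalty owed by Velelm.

$86,790

Accrued rate: 5% × 19 = 95%, capped at 25% → 25%
Failure-to-pay penalty: 25% of $267,900 = $66,975
Penalty before surcharge: $66,975 + $5,350 = $72,325
Administrative surcharge: 20% of $72,325 = $14,465
Total penalty: $72,325 + $14,465 = $86,790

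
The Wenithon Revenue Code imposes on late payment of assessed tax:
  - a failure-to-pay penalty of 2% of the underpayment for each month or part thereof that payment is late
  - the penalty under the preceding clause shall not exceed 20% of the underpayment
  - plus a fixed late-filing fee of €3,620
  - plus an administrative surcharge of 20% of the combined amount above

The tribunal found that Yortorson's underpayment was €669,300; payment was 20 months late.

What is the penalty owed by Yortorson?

Accrued rate: 2% × 20 = 40%, capped at 20% → 20%
Failure-to-pay penalty: 20% of €669,300 = €133,860
Penalty before surcharge: €133,860 + €3,620 = €137,480
Administrative surcharge: 20% of €137,480 = €27,496
Total penalty: €137,480 + €27,496 = €164,976

€164,976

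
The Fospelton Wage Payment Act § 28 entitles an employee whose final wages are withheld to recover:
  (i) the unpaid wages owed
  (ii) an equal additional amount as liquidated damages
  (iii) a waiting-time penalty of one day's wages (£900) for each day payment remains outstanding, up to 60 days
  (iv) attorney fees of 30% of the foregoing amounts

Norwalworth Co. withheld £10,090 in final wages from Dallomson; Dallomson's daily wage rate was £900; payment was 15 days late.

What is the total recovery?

Liquidated damages (equal amount): £10,090
Penalty days: min(15, 60) = 15
Waiting-time penalty: 15 × £900 = £13,500
Subtotal: £10,090 + £10,090 + £13,500 = £33,680
Attorney fees: 30% of £33,680 = £10,104
Total award: £33,680 + £10,104 = £43,784

Total award: £43,784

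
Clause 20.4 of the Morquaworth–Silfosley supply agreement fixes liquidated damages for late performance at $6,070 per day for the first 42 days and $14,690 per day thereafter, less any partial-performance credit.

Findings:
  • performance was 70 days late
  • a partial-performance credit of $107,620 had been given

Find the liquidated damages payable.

$558,640

First 42 days: 42 × $6,070 = $254,940
Remaining days: (70 − 42) × $14,690 = $411,320
Accrued per-day damages: $254,940 + $411,320 = $666,260
Less partial-performance credit: $666,260 − $107,620 = $558,640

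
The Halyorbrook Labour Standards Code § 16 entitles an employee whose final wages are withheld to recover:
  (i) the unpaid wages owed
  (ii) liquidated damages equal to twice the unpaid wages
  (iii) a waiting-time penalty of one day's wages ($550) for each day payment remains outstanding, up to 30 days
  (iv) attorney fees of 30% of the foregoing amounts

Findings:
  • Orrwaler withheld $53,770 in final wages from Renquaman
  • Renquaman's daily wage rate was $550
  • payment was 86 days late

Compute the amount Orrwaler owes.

Doubled: 2 × $53,770 = $107,540
Penalty days: min(86, 30) = 30
Waiting-time penalty: 30 × $550 = $16,500
Subtotal: $53,770 + $107,540 + $16,500 = $177,810
Attorney fees: 30% of $177,810 = $53,343
Total award: $177,810 + $53,343 = $231,153

$231,153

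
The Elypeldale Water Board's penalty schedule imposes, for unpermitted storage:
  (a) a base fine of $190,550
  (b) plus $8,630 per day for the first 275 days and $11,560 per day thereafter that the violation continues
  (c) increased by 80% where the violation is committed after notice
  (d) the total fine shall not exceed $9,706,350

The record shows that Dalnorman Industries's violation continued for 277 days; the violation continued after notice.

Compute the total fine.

First 275 days: 275 × $8,630 = $2,373,250
Remaining days: (277 − 275) × $11,560 = $23,120
Per-day component: $2,373,250 + $23,120 = $2,396,370
Base plus per-day: $190,550 + $2,396,370 = $2,586,920
Enhancement: 80% of $2,586,920 = $2,069,536
Enhanced fine: $2,586,920 + $2,069,536 = $4,656,456
Cap at $9,706,350: $4,656,456 is within the cap, no reduction.

$4,656,456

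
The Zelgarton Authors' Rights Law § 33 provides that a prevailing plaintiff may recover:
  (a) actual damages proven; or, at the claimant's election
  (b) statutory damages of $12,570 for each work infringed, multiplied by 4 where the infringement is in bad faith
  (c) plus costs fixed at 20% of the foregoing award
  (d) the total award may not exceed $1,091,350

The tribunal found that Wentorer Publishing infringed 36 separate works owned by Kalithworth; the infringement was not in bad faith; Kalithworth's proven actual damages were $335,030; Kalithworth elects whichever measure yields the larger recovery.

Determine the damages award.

Statutory damages: 36 × $12,570 = $452,520
Infringement not in bad faith: no ×4 enhancement.
Greater of actual damages ($335,030) or statutory damages ($452,520): $452,520
Costs: 20% of $452,520 = $90,504
Award plus costs: $452,520 + $90,504 = $543,024
Cap at $1,091,350: $543,024 is within the cap, no reduction.

$543,024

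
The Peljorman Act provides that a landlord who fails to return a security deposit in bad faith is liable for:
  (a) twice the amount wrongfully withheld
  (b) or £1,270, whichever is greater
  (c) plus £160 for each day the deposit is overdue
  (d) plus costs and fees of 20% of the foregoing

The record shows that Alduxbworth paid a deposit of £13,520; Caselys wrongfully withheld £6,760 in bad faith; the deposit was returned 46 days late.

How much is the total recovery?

Doubled: 2 × £6,760 = £13,520
Minimum £1,270: £13,520 meets the minimum, no increase.
Late-return penalty: 46 × £160 = £7,360
Damages plus late penalty: £13,520 + £7,360 = £20,880
Costs and fees: 20% of £20,880 = £4,176
Total recovery: £20,880 + £4,176 = £25,056

£25,056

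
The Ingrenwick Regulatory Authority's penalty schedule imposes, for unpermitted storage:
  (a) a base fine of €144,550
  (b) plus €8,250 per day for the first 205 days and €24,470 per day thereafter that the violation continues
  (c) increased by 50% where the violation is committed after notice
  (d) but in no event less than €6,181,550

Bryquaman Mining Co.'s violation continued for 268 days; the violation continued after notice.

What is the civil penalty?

First 205 days: 205 × €8,250 = €1,691,250
Remaining days: (268 − 205) × €24,470 = €1,541,610
Per-day component: €1,691,250 + €1,541,610 = €3,232,860
Base plus per-day: €144,550 + €3,232,860 = €3,377,410
Enhancement: 50% of €3,377,410 = €1,688,705
Enhanced fine: €3,377,410 + €1,688,705 = €5,066,115
Minimum €6,181,550: €5,066,115 is below the minimum → €6,181,550

€6,181,550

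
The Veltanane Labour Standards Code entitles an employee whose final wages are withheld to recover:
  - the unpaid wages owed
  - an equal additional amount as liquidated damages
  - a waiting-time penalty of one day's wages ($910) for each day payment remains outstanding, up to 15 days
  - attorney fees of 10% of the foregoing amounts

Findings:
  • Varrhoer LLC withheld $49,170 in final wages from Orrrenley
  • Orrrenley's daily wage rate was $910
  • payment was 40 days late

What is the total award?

$123,189

Liquidated damages (equal amount): $49,170
Penalty days: min(40, 15) = 15
Waiting-time penalty: 15 × $910 = $13,650
Subtotal: $49,170 + $49,170 + $13,650 = $111,990
Attorney fees: 10% of $111,990 = $11,199
Total award: $111,990 + $11,199 = $123,189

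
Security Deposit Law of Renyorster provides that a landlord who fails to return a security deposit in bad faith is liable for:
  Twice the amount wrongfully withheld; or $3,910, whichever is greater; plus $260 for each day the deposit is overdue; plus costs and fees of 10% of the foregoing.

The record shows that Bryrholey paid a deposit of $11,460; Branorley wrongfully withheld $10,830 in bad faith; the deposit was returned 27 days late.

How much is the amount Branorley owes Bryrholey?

$31,548

Doubled: 2 × $10,830 = $21,660
Minimum $3,910: $21,660 meets the minimum, no increase.
Late-return penalty: 27 × $260 = $7,020
Damages plus late penalty: $21,660 + $7,020 = $28,680
Costs and fees: 10% of $28,680 = $2,868
Total recovery: $28,680 + $2,868 = $31,548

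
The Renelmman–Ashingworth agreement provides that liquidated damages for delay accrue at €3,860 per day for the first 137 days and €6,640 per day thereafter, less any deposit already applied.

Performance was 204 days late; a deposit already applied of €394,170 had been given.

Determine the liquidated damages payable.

First 137 days: 137 × €3,860 = €528,820
Remaining days: (204 − 137) × €6,640 = €444,880
Accrued per-day damages: €528,820 + €444,880 = €973,700
Less deposit already applied: €973,700 − €394,170 = €579,530

€579,530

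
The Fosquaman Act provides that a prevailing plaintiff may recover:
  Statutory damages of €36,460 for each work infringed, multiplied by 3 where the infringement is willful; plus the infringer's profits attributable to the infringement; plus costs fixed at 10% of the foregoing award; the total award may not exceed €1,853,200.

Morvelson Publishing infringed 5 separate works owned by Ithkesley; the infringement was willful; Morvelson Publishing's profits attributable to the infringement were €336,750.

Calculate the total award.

Statutory damages: 5 × €36,460 = €182,300
Trebled: 3 × €182,300 = €546,900
Combined award: €546,900 + €336,750 = €883,650
Costs: 10% of €883,650 = €88,365
Award plus costs: €883,650 + €88,365 = €972,015
Cap at €1,853,200: €972,015 is within the cap, no reduction.

€972,015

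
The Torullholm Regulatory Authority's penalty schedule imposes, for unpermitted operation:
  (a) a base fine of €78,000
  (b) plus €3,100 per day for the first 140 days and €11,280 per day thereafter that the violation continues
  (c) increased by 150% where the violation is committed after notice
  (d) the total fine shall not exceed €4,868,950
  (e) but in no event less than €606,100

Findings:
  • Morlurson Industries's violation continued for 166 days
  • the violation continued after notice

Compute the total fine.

First 140 days: 140 × €3,100 = €434,000
Remaining days: (166 − 140) × €11,280 = €293,280
Per-day component: €434,000 + €293,280 = €727,280
Base plus per-day: €78,000 + €727,280 = €805,280
Enhancement: 150% of €805,280 = €1,207,920
Enhanced fine: €805,280 + €1,207,920 = €2,013,200
Cap at €4,868,950: €2,013,200 is within the cap, no reduction.
Minimum €606,100: €2,013,200 meets the minimum, no increase.

€2,013,200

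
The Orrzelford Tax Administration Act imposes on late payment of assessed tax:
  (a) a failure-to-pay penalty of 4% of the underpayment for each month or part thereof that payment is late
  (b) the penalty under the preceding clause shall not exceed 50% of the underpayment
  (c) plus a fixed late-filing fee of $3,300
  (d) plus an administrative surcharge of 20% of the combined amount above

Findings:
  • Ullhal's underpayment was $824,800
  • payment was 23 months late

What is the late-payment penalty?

$498,840

Accrued rate: 4% × 23 = 92%, capped at 50% → 50%
Failure-to-pay penalty: 50% of $824,800 = $412,400
Penalty before surcharge: $412,400 + $3,300 = $415,700
Administrative surcharge: 20% of $415,700 = $83,140
Total penalty: $415,700 + $83,140 = $498,840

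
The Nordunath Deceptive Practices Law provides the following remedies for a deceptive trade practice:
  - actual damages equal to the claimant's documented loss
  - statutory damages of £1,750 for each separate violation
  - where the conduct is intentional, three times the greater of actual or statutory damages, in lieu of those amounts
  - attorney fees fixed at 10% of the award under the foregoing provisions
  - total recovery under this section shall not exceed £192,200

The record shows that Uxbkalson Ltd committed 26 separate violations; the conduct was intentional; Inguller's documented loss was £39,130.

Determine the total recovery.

Statutory damages: 26 × £1,750 = £45,500
Greater of actual damages (£39,130) or statutory damages (£45,500): £45,500
Trebled: 3 × £45,500 = £136,500
Attorney fees: 10% of £136,500 = £13,650
Total before cap: £136,500 + £13,650 = £150,150
Cap at £192,200: £150,150 is within the cap, no reduction.

£150,150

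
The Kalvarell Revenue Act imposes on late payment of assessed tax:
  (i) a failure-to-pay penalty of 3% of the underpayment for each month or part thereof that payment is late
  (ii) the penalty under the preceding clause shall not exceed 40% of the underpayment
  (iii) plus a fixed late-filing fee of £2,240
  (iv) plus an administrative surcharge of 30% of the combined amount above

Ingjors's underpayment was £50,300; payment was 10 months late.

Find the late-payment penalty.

£22,529

Accrued rate: 3% × 10 = 30%, capped at 40% → 30%
Failure-to-pay penalty: 30% of £50,300 = £15,090
Penalty before surcharge: £15,090 + £2,240 = £17,330
Administrative surcharge: 30% of £17,330 = £5,199
Total penalty: £17,330 + £5,199 = £22,529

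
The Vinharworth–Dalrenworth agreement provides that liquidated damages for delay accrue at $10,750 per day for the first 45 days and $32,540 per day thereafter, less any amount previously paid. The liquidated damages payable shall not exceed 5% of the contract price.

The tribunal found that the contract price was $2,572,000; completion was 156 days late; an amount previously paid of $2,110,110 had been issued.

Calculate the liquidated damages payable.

First 45 days: 45 × $10,750 = $483,750
Remaining days: (156 − 45) × $32,540 = $3,611,940
Accrued per-day damages: $483,750 + $3,611,940 = $4,095,690
Less amount previously paid: $4,095,690 − $2,110,110 = $1,985,580
Cap: 5% of $2,572,000 = $128,600
Cap at $128,600: $1,985,580 exceeds the cap → $128,600

$128,600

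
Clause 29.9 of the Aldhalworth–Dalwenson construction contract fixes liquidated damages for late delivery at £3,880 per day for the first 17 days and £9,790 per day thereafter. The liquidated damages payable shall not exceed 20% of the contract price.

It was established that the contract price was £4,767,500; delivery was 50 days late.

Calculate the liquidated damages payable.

£389,030

First 17 days: 17 × £3,880 = £65,960
Remaining days: (50 − 17) × £9,790 = £323,070
Accrued per-day damages: £65,960 + £323,070 = £389,030
Cap: 20% of £4,767,500 = £953,500
Cap at £953,500: £389,030 is within the cap, no reduction.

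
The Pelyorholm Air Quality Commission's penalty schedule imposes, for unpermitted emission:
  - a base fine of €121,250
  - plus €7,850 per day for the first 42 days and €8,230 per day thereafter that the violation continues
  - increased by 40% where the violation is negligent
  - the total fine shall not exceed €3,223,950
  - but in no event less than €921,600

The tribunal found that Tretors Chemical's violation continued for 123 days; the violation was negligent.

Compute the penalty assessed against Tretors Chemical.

€1,564,612

First 42 days: 42 × €7,850 = €329,700
Remaining days: (123 − 42) × €8,230 = €666,630
Per-day component: €329,700 + €666,630 = €996,330
Base plus per-day: €121,250 + €996,330 = €1,117,580
Enhancement: 40% of €1,117,580 = €447,032
Enhanced fine: €1,117,580 + €447,032 = €1,564,612
Cap at €3,223,950: €1,564,612 is within the cap, no reduction.
Minimum €921,600: €1,564,612 meets the minimum, no increase.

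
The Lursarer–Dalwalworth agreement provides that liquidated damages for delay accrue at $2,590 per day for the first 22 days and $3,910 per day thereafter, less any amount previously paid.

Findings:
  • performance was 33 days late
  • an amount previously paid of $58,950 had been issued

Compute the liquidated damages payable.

$41,040

First 22 days: 22 × $2,590 = $56,980
Remaining days: (33 − 22) × $3,910 = $43,010
Accrued per-day damages: $56,980 + $43,010 = $99,990
Less amount previously paid: $99,990 − $58,950 = $41,040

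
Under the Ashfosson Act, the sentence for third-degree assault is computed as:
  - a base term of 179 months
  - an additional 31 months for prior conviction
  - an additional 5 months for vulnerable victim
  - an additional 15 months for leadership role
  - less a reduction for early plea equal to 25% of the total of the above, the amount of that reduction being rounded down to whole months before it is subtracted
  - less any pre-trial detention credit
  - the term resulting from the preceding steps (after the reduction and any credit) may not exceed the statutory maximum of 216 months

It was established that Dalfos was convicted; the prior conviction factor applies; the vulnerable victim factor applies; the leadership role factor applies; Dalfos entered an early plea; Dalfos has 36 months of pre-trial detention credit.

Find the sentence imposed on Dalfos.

Prior conviction enhancement: +31 months
Vulnerable victim enhancement: +5 months
Leadership role enhancement: +15 months
Adjusted term: 179 months + 31 months + 5 months + 15 months = 230 months
Early plea reduction: 25% of 230 months = 57 months (rounded down)
After reduction: 230 − 57 = 173 months
Less pre-trial detention credit: 173 months − 36 months = 137 months
Cap at 216 months: 137 months is within the cap, no reduction.

137 months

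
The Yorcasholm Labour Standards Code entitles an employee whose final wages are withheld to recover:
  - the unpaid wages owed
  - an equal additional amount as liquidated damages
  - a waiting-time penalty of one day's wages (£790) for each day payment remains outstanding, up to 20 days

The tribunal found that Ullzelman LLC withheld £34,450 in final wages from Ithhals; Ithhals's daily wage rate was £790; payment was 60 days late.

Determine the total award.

£84,700

Liquidated damages (equal amount): £34,450
Penalty days: min(60, 20) = 20
Waiting-time penalty: 20 × £790 = £15,800
Total award: £34,450 + £34,450 + £15,800 = £84,700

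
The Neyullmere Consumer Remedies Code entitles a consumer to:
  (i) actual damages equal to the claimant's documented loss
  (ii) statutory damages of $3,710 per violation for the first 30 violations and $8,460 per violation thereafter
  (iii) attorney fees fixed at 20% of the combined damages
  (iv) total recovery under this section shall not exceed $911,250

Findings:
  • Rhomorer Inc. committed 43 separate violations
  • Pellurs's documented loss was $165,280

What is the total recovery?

$463,872

First 30 violations: 30 × $3,710 = $111,300
Remaining violations: (43 − 30) × $8,460 = $109,980
Statutory damages: $111,300 + $109,980 = $221,280
Combined damages: $165,280 + $221,280 = $386,560
Attorney fees: 20% of $386,560 = $77,312
Total before cap: $386,560 + $77,312 = $463,872
Cap at $911,250: $463,872 is within the cap, no reduction.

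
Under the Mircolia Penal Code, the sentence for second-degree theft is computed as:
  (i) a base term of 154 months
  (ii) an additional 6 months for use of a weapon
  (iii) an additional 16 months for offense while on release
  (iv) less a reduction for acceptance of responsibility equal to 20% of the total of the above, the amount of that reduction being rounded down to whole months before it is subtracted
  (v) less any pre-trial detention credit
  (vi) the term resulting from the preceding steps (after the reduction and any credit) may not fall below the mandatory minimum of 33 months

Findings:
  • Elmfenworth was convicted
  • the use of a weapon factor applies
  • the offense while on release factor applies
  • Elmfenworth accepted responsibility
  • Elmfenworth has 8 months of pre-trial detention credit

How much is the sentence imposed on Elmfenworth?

Use of a weapon enhancement: +6 months
Offense while on release enhancement: +16 months
Adjusted term: 154 months + 6 months + 16 months = 176 months
Acceptance of responsibility reduction: 20% of 176 months = 35 months (rounded down)
After reduction: 176 − 35 = 141 months
Less pre-trial detention credit: 141 months − 8 months = 133 months
Minimum 33 months: 133 months meets the minimum, no increase.

133 months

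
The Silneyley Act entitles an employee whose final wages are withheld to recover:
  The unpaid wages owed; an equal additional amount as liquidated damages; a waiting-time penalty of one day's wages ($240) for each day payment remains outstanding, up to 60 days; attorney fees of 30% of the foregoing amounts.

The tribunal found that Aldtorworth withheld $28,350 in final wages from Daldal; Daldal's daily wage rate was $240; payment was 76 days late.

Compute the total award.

Liquidated damages (equal amount): $28,350
Penalty days: min(76, 60) = 60
Waiting-time penalty: 60 × $240 = $14,400
Subtotal: $28,350 + $28,350 + $14,400 = $71,100
Attorney fees: 30% of $71,100 = $21,330
Total award: $71,100 + $21,330 = $92,430

$92,430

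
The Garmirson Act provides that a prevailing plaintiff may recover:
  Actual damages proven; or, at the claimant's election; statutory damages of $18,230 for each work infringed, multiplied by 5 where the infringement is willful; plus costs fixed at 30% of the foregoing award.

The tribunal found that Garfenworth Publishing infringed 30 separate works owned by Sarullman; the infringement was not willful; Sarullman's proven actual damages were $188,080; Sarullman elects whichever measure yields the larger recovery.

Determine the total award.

$710,970

Statutory damages: 30 × $18,230 = $546,900
Infringement not willful: no ×5 enhancement.
Greater of actual damages ($188,080) or statutory damages ($546,900): $546,900
Costs: 30% of $546,900 = $164,070
Award plus costs: $546,900 + $164,070 = $710,970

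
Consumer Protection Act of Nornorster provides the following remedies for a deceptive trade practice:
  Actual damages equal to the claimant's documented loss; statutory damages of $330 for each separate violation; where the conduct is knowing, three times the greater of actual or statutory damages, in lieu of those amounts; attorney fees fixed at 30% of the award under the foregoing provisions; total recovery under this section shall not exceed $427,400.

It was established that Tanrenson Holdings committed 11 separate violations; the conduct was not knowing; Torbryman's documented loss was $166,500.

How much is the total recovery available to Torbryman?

Total recovery: $221,169

Statutory damages: 11 × $330 = $3,630
Conduct not knowing: the in-lieu enhancement does not apply.
Actual plus statutory damages: $166,500 + $3,630 = $170,130
Attorney fees: 30% of $170,130 = $51,039
Total before cap: $170,130 + $51,039 = $221,169
Cap at $427,400: $221,169 is within the cap, no reduction.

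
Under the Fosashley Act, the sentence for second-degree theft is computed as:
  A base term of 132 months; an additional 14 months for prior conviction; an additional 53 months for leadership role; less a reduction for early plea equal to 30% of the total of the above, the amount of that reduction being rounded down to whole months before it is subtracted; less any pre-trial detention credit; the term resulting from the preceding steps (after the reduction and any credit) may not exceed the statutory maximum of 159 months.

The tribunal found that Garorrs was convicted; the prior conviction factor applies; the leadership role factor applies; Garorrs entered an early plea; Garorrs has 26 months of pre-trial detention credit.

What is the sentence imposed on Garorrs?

114 months

Prior conviction enhancement: +14 months
Leadership role enhancement: +53 months
Adjusted term: 132 months + 14 months + 53 months = 199 months
Early plea reduction: 30% of 199 months = 59 months (rounded down)
After reduction: 199 − 59 = 140 months
Less pre-trial detention credit: 140 months − 26 months = 114 months
Cap at 159 months: 114 months is within the cap, no reduction.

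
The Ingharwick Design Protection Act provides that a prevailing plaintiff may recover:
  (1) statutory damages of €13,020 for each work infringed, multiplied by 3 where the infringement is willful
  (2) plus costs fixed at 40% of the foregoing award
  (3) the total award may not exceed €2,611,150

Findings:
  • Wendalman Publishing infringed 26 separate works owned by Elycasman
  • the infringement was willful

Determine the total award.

Statutory damages: 26 × €13,020 = €338,520
Trebled: 3 × €338,520 = €1,015,560
Costs: 40% of €1,015,560 = €406,224
Award plus costs: €1,015,560 + €406,224 = €1,421,784
Cap at €2,611,150: €1,421,784 is within the cap, no reduction.

€1,421,784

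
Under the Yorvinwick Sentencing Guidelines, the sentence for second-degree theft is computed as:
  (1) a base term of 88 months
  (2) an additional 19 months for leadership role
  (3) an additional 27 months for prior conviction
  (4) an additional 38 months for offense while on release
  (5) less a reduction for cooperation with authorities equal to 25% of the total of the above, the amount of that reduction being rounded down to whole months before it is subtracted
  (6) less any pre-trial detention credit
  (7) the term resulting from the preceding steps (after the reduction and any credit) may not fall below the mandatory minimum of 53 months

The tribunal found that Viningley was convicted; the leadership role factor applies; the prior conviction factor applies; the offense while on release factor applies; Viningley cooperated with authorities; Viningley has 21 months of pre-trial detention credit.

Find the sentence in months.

Leadership role enhancement: +19 months
Prior conviction enhancement: +27 months
Offense while on release enhancement: +38 months
Adjusted term: 88 months + 19 months + 27 months + 38 months = 172 months
Cooperation with authorities reduction: 25% of 172 months = 43 months (rounded down)
After reduction: 172 − 43 = 129 months
Less pre-trial detention credit: 129 months − 21 months = 108 months
Minimum 53 months: 108 months meets the minimum, no increase.

108 months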